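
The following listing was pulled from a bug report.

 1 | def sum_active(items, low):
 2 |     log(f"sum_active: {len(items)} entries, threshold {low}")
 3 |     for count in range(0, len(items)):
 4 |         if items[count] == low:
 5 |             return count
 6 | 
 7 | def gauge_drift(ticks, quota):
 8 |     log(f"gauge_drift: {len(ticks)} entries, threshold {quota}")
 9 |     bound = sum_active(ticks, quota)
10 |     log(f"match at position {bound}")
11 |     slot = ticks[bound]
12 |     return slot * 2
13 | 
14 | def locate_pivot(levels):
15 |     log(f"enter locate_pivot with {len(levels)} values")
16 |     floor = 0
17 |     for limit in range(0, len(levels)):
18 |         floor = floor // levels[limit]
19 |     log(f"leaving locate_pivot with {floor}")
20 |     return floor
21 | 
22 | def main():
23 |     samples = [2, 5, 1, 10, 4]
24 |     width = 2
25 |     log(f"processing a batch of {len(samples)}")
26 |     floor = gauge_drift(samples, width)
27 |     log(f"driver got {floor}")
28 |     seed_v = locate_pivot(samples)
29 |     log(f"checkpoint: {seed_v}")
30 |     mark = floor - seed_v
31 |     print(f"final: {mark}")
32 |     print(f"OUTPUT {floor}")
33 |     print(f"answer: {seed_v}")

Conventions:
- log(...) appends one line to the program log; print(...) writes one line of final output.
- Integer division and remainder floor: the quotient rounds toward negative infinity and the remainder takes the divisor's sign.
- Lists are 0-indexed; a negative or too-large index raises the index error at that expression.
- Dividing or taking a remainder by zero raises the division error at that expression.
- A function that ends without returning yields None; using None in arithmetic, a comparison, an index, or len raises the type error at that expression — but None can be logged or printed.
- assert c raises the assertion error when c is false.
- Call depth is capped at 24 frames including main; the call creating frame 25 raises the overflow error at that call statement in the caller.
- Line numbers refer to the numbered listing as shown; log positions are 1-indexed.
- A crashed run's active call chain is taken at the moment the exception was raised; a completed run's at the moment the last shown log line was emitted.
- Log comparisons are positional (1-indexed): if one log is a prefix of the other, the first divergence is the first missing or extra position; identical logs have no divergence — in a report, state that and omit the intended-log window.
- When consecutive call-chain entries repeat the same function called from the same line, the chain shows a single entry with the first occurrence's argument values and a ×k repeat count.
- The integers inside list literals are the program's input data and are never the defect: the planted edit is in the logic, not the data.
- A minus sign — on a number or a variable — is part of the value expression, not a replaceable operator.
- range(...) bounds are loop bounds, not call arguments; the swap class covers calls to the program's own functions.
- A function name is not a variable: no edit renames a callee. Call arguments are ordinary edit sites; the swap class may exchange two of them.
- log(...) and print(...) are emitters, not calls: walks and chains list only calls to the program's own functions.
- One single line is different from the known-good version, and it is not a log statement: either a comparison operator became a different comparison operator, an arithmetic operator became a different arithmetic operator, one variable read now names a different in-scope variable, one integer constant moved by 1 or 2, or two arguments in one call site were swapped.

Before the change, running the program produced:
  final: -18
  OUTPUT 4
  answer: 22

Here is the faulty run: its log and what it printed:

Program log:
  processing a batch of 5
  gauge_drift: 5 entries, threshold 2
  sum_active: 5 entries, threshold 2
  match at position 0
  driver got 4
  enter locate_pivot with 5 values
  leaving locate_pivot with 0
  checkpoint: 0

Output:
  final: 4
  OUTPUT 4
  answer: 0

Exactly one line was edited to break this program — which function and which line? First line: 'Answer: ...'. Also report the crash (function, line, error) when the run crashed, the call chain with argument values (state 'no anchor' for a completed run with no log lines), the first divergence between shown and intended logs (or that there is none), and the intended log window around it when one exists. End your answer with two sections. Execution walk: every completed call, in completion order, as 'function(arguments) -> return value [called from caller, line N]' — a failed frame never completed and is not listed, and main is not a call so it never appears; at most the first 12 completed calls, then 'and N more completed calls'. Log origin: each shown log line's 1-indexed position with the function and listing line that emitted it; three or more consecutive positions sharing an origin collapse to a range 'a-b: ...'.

Answer: the defect is in locate_pivot at line 18.
Core observation: Position 7 is the first bad log line: 'leaving locate_pivot with 0' should read 'leaving locate_pivot with 22'.
Call chain: main.
First divergence: position 7 — shown 'leaving locate_pivot with 0', intended 'leaving locate_pivot with 22'.
Intended log window:
  5: driver got 4
  6: enter locate_pivot with 5 values
  7: leaving locate_pivot with 22
  8: checkpoint: 22
Execution walk:
  sum_active([2, 5, 1, 10, 4], 2) -> 0  [called from gauge_drift, line 9]
  gauge_drift([2, 5, 1, 10, 4], 2) -> 4  [called from main, line 26]
  locate_pivot([2, 5, 1, 10, 4]) -> 0  [called from main, line 28]
Origin of each log line:
  1: logged in main at line 25
  2: logged in gauge_drift at line 8
  3: logged in sum_active at line 2
  4: logged in gauge_drift at line 10
  5: logged in main at line 27
  6: logged in locate_pivot at line 15
  7: logged in locate_pivot at line 19
  8: logged in main at line 29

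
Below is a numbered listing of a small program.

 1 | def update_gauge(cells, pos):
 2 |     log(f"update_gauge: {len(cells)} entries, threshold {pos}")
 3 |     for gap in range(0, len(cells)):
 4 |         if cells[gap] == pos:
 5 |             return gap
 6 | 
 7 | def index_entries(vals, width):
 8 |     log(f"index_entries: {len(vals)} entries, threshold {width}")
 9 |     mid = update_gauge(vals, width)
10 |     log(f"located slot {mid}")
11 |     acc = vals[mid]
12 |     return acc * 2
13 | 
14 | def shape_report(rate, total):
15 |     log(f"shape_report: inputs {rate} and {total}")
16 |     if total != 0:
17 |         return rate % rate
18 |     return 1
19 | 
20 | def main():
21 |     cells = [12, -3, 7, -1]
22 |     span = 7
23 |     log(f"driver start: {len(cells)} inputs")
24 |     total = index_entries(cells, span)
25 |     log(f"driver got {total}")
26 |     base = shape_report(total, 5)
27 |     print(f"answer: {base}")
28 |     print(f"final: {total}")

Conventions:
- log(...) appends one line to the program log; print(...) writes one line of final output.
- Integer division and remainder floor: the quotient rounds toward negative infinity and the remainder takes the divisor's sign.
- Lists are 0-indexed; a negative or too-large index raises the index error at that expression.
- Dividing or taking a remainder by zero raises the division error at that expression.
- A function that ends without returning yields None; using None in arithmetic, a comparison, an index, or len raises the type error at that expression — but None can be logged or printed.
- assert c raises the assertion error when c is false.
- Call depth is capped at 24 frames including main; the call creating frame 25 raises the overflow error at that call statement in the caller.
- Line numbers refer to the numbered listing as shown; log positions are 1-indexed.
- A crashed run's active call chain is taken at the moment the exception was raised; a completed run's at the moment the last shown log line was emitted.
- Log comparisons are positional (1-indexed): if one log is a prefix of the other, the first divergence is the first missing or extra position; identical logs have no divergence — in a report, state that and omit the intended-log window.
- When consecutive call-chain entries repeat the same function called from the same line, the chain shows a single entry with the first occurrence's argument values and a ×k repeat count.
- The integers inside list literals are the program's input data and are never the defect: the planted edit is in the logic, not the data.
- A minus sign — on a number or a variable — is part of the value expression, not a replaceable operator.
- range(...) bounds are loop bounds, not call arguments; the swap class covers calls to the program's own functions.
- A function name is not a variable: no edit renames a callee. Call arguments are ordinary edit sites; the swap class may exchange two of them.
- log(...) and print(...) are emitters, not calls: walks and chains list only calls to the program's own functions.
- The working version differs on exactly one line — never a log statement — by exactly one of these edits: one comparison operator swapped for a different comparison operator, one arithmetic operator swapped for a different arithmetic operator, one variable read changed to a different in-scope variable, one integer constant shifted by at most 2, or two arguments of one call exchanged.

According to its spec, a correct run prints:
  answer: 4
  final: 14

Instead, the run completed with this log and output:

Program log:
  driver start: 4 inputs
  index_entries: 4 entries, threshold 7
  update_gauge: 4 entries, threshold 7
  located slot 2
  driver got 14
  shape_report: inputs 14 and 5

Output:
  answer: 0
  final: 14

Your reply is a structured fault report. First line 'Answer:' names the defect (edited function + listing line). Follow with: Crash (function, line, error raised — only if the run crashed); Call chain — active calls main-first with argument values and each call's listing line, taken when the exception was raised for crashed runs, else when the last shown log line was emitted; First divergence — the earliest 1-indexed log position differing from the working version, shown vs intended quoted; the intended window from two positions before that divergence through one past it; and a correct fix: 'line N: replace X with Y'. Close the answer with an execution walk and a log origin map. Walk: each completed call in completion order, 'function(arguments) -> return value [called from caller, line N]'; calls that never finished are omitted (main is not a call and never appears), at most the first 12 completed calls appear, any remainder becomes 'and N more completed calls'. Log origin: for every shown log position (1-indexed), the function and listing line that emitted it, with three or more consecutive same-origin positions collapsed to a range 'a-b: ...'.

Answer: the defect is in shape_report at line 17.
The tell: Every logged value matches the working version; the printed result is what differs.
Call chain: main -> shape_report(14, 5) (called at line 26).
First divergence: none (the log streams are identical).
Execution walk:
  update_gauge([12, -3, 7, -1], 7) -> 2  [called from index_entries, line 9]
  index_entries([12, -3, 7, -1], 7) -> 14  [called from main, line 24]
  shape_report(14, 5) -> 0  [called from main, line 26]
Log line origins:
  1: emitted by main (line 23)
  2: emitted by index_entries (line 8)
  3: emitted by update_gauge (line 2)
  4: emitted by index_entries (line 10)
  5: emitted by main (line 25)
  6: emitted by shape_report (line 15)
A correct fix: line 17: replace `rate % rate` with `rate % total`.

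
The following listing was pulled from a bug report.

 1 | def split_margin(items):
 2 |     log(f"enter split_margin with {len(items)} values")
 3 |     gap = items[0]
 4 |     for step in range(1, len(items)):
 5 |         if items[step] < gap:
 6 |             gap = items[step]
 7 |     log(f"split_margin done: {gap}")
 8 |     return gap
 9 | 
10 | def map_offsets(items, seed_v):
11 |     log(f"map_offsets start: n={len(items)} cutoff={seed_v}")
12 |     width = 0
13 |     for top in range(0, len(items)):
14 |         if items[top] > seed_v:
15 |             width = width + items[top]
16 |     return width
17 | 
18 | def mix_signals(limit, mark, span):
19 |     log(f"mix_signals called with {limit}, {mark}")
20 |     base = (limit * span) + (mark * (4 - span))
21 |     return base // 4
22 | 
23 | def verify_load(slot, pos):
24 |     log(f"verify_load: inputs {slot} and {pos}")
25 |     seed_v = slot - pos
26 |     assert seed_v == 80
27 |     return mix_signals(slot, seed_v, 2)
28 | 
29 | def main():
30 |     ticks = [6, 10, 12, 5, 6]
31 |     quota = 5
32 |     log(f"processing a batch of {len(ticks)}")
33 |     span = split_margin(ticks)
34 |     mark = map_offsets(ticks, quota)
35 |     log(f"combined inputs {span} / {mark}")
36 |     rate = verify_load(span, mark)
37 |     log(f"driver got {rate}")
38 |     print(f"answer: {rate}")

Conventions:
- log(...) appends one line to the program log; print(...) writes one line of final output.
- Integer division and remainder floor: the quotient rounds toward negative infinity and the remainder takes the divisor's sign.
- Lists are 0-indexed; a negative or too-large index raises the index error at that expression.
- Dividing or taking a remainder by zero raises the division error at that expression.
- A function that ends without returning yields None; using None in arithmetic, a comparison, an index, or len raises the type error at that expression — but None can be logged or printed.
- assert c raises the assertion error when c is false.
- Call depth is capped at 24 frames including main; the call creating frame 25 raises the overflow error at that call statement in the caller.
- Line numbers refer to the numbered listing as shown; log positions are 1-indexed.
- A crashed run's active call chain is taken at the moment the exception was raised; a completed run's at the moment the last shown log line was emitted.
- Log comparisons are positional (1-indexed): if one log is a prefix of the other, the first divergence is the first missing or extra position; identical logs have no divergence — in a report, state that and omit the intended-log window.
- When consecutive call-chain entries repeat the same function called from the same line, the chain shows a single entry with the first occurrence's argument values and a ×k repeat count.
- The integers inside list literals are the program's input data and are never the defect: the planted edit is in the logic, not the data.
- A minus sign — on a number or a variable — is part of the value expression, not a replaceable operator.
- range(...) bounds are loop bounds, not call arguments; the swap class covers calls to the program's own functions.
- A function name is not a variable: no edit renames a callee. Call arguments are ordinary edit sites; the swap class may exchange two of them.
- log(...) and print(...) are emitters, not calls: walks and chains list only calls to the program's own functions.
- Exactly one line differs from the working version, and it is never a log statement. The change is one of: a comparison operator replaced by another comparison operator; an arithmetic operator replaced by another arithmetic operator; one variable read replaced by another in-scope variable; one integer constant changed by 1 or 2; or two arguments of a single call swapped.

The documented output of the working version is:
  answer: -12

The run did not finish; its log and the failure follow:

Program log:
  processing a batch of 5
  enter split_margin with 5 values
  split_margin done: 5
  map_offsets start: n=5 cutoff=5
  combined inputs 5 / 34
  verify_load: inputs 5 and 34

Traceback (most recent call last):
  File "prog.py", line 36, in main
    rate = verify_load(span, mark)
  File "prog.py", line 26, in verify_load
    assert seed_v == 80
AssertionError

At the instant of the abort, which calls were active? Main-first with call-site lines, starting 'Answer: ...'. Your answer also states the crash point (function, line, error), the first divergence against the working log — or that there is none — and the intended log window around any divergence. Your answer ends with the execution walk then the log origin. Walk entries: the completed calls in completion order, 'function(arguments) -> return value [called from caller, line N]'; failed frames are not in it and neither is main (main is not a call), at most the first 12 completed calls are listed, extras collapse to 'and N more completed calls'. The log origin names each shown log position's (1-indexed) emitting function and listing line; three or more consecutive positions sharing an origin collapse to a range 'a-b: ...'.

Answer: main -> verify_load (called at line 36).
Key observation: Only 6 log lines were emitted before the run died; the intended continuation was 'mix_signals called with 5, -29'.
Crash: verify_load, line 26, AssertionError.
First divergence: position 7 (shown log ended at 6 lines; the working version continues: 'mix_signals called with 5, -29').
Intended log window:
  5: combined inputs 5 / 34
  6: verify_load: inputs 5 and 34
  7: mix_signals called with 5, -29
  8: driver got -12
Execution walk:
  split_margin([6, 10, 12, 5, 6]) -> 5  [called from main, line 33]
  map_offsets([6, 10, 12, 5, 6], 5) -> 34  [called from main, line 34]
Log line origins:
  1: logged in main at line 32
  2: logged in split_margin at line 2
  3: logged in split_margin at line 7
  4: logged in map_offsets at line 11
  5: logged in main at line 35
  6: logged in verify_load at line 24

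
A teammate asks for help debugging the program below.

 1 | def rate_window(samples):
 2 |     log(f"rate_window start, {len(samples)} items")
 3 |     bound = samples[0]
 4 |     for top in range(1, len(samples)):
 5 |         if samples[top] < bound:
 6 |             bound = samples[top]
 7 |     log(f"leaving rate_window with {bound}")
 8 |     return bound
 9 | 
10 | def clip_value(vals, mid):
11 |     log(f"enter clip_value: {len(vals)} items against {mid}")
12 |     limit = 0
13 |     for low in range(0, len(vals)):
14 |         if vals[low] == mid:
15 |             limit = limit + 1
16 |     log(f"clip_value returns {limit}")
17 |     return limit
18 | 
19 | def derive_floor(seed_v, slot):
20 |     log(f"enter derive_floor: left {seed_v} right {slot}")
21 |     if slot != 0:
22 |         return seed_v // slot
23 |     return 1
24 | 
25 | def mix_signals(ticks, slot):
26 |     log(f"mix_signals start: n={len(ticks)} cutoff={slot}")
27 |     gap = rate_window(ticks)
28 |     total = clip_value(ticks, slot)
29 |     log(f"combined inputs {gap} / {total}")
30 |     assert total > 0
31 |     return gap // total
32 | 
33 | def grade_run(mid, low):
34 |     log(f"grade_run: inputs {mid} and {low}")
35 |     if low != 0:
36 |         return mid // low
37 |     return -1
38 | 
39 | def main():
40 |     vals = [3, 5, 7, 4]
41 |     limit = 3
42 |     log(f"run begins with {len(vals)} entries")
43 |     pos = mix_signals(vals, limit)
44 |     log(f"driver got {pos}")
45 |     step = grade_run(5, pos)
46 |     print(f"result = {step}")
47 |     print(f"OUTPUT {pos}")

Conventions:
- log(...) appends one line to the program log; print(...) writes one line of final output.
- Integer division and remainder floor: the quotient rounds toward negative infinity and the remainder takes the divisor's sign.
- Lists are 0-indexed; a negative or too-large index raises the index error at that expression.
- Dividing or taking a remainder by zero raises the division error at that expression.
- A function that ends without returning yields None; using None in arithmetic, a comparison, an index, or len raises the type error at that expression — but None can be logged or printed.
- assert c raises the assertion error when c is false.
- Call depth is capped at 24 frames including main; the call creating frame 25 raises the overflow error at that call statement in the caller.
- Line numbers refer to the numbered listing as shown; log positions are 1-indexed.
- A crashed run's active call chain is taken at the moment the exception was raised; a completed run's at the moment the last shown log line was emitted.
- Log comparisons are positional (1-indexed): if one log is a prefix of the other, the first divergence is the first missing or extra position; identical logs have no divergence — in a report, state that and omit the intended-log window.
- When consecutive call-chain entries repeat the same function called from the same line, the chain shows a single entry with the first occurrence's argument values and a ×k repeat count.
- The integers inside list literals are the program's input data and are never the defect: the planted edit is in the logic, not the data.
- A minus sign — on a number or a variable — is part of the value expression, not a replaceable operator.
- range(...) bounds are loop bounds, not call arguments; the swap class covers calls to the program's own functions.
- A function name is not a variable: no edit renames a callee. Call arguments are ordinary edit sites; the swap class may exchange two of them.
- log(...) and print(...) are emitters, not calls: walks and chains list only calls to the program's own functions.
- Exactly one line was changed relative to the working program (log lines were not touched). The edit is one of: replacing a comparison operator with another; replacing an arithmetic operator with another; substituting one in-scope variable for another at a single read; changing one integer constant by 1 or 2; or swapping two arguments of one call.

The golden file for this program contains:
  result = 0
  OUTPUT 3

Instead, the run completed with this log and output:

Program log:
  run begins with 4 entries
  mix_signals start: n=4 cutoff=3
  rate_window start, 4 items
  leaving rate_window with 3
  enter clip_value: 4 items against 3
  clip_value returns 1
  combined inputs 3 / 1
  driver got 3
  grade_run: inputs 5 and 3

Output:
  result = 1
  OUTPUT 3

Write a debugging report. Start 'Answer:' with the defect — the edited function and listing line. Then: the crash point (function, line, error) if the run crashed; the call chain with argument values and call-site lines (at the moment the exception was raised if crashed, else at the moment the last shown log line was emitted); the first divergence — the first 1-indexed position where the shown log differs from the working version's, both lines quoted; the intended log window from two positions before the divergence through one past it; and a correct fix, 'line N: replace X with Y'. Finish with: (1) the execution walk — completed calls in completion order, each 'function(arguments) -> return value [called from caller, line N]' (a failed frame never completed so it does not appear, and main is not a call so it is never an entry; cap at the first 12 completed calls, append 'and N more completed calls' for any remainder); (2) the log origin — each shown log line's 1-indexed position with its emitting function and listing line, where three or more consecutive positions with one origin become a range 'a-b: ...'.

Answer: the defect is in main at line 45.
The tell: Position 9 is the first bad log line: 'grade_run: inputs 5 and 3' should read 'grade_run: inputs 3 and 5'.
Call chain: main -> grade_run(5, 3) (called at line 45).
First divergence: position 9; shown 'grade_run: inputs 5 and 3' vs intended 'grade_run: inputs 3 and 5'.
Intended log window:
  7: combined inputs 3 / 1
  8: driver got 3
  9: grade_run: inputs 3 and 5
Execution walk:
  rate_window([3, 5, 7, 4]) -> 3  [called from mix_signals, line 27]
  clip_value([3, 5, 7, 4], 3) -> 1  [called from mix_signals, line 28]
  mix_signals([3, 5, 7, 4], 3) -> 3  [called from main, line 43]
  grade_run(5, 3) -> 1  [called from main, line 45]
Log origins:
  1 — main, line 42
  2 — mix_signals, line 26
  3 — rate_window, line 2
  4 — rate_window, line 7
  5 — clip_value, line 11
  6 — clip_value, line 16
  7 — mix_signals, line 29
  8 — main, line 44
  9 — grade_run, line 34
A correct fix: line 45: replace `grade_run(5, pos)` with `grade_run(pos, 5)`.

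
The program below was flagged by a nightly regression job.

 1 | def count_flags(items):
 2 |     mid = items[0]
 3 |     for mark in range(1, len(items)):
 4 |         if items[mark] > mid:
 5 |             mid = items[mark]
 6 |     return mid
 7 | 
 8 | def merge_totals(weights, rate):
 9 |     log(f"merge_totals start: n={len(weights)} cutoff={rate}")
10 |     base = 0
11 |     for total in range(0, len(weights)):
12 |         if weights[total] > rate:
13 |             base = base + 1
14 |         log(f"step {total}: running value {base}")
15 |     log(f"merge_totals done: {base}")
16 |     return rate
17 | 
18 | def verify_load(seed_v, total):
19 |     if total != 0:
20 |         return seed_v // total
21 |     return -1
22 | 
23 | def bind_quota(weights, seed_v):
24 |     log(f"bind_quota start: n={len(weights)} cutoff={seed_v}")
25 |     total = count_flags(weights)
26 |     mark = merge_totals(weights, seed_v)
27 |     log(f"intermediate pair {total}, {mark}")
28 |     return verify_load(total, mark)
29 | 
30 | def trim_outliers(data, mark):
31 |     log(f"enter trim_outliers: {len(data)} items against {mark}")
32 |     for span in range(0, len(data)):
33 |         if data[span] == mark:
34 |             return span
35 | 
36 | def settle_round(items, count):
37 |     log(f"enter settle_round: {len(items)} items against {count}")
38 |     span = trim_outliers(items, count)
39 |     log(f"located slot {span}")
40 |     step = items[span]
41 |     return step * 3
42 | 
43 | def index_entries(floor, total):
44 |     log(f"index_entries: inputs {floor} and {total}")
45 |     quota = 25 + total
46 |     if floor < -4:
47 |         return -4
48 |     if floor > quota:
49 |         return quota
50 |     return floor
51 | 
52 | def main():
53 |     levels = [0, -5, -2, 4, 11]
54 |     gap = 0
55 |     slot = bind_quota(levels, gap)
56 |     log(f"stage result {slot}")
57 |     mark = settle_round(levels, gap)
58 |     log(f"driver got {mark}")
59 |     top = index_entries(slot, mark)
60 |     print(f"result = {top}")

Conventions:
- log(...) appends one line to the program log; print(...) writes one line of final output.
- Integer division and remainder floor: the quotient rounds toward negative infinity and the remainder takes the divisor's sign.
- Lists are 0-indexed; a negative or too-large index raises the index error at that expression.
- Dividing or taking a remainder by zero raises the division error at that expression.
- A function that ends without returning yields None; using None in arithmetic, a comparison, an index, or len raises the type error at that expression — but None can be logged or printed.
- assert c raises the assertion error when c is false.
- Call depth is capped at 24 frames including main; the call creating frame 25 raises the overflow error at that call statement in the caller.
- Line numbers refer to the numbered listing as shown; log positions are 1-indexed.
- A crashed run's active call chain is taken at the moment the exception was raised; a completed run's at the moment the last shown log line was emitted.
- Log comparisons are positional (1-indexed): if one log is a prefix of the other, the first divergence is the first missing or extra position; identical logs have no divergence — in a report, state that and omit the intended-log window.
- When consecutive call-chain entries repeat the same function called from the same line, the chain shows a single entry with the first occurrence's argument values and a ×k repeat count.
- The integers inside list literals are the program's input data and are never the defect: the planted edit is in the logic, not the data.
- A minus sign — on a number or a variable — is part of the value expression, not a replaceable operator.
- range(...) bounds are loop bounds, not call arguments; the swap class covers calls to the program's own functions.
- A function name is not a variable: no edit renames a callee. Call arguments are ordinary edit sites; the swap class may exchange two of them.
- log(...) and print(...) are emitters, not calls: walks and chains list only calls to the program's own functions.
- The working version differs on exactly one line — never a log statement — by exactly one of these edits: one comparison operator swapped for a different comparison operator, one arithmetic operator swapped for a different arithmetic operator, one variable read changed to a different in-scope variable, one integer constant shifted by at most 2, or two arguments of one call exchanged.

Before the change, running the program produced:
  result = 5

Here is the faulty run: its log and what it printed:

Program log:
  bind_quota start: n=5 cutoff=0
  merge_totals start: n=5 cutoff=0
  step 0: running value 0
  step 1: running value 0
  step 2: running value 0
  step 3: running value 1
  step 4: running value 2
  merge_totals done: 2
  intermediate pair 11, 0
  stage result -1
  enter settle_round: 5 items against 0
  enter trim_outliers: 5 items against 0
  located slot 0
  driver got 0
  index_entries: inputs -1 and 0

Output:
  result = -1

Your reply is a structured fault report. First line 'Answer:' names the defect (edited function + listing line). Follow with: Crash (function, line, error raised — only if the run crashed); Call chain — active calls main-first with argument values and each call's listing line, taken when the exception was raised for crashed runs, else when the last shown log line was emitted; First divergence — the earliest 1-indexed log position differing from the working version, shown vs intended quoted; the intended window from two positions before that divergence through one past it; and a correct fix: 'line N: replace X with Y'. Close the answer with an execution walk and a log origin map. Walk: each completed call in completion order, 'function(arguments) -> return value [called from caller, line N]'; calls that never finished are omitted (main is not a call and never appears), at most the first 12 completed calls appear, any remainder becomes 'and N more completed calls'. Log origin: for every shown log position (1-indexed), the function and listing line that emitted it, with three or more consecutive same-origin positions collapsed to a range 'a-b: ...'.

Answer: the defect is in merge_totals at line 16.
Key fact: Position 9 is the first bad log line: 'intermediate pair 11, 0' should read 'intermediate pair 11, 2'.
Call chain: main -> index_entries(-1, 0) (called at line 59).
First divergence: position 9 — the shown line 'intermediate pair 11, 0' should read 'intermediate pair 11, 2'.
Intended log window:
  7: step 4: running value 2
  8: merge_totals done: 2
  9: intermediate pair 11, 2
  10: stage result 5
Execution walk:
  count_flags([0, -5, -2, 4, 11]) -> 11  [called from bind_quota, line 25]
  merge_totals([0, -5, -2, 4, 11], 0) -> 0  [called from bind_quota, line 26]
  verify_load(11, 0) -> -1  [called from bind_quota, line 28]
  bind_quota([0, -5, -2, 4, 11], 0) -> -1  [called from main, line 55]
  trim_outliers([0, -5, -2, 4, 11], 0) -> 0  [called from settle_round, line 38]
  settle_round([0, -5, -2, 4, 11], 0) -> 0  [called from main, line 57]
  index_entries(-1, 0) -> -1  [called from main, line 59]
Log line origins:
  1: from bind_quota, line 24
  2: from merge_totals, line 9
  3-7: from merge_totals, line 14
  8: from merge_totals, line 15
  9: from bind_quota, line 27
  10: from main, line 56
  11: from settle_round, line 37
  12: from trim_outliers, line 31
  13: from settle_round, line 39
  14: from main, line 58
  15: from index_entries, line 44
A correct fix: line 16: replace `rate` with `base`.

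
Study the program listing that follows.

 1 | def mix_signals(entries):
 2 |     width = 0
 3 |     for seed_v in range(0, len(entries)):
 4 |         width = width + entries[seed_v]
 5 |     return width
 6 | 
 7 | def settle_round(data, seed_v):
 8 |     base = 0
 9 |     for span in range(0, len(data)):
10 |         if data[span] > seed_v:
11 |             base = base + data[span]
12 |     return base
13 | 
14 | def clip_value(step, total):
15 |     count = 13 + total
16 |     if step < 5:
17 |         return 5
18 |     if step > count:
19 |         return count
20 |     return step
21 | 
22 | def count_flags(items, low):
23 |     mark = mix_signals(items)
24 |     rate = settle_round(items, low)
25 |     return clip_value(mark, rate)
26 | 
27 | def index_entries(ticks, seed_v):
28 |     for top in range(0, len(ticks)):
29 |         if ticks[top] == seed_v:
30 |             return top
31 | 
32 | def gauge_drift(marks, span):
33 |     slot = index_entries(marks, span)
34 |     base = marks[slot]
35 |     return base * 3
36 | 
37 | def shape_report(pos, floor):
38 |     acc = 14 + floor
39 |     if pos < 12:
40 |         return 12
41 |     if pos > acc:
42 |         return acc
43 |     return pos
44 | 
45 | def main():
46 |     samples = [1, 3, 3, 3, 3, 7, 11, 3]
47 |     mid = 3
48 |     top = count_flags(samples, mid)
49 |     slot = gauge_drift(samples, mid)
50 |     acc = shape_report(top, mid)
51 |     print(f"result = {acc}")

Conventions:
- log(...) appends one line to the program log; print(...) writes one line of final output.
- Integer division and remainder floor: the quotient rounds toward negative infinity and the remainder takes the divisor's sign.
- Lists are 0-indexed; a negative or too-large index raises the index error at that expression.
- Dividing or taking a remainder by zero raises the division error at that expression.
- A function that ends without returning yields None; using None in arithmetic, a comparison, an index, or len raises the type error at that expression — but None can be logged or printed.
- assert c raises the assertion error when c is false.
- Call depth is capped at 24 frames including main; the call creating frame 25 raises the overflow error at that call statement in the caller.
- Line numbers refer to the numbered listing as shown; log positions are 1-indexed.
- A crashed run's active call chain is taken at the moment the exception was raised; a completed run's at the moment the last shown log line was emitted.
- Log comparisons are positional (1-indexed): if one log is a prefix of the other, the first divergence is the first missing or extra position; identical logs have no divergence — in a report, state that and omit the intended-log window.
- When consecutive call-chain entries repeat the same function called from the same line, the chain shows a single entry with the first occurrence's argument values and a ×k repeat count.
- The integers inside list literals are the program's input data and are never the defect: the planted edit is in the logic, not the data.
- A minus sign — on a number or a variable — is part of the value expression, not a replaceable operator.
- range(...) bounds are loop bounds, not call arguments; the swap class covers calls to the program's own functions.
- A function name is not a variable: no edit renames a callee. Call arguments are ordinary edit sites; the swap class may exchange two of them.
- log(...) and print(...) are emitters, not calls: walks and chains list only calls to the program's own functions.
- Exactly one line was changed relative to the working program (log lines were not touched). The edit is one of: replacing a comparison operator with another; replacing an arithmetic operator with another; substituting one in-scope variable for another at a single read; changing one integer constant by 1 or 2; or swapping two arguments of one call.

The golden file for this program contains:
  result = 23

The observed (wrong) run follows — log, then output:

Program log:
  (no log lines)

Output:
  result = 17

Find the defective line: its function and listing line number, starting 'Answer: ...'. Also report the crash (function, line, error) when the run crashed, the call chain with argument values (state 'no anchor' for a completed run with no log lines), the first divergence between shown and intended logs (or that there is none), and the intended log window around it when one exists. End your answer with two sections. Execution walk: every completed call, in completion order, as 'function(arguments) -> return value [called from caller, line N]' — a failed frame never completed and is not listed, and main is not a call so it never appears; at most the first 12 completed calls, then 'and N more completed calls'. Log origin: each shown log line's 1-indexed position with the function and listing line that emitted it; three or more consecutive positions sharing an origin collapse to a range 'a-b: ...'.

Answer: the defect is in main at line 50.
Key observation: No log line changed; the fault shows up purely in the output.
Call chain: (no anchor — the run completed with no log lines).
First divergence: there is none — every log position agrees.
Execution walk:
  mix_signals([1, 3, 3, 3, 3, 7, 11, 3]) -> 34  [called from count_flags, line 23]
  settle_round([1, 3, 3, 3, 3, 7, 11, 3], 3) -> 18  [called from count_flags, line 24]
  clip_value(34, 18) -> 31  [called from count_flags, line 25]
  count_flags([1, 3, 3, 3, 3, 7, 11, 3], 3) -> 31  [called from main, line 48]
  index_entries([1, 3, 3, 3, 3, 7, 11, 3], 3) -> 1  [called from gauge_drift, line 33]
  gauge_drift([1, 3, 3, 3, 3, 7, 11, 3], 3) -> 9  [called from main, line 49]
  shape_report(31, 3) -> 17  [called from main, line 50]
Log line origins:
  (no log lines)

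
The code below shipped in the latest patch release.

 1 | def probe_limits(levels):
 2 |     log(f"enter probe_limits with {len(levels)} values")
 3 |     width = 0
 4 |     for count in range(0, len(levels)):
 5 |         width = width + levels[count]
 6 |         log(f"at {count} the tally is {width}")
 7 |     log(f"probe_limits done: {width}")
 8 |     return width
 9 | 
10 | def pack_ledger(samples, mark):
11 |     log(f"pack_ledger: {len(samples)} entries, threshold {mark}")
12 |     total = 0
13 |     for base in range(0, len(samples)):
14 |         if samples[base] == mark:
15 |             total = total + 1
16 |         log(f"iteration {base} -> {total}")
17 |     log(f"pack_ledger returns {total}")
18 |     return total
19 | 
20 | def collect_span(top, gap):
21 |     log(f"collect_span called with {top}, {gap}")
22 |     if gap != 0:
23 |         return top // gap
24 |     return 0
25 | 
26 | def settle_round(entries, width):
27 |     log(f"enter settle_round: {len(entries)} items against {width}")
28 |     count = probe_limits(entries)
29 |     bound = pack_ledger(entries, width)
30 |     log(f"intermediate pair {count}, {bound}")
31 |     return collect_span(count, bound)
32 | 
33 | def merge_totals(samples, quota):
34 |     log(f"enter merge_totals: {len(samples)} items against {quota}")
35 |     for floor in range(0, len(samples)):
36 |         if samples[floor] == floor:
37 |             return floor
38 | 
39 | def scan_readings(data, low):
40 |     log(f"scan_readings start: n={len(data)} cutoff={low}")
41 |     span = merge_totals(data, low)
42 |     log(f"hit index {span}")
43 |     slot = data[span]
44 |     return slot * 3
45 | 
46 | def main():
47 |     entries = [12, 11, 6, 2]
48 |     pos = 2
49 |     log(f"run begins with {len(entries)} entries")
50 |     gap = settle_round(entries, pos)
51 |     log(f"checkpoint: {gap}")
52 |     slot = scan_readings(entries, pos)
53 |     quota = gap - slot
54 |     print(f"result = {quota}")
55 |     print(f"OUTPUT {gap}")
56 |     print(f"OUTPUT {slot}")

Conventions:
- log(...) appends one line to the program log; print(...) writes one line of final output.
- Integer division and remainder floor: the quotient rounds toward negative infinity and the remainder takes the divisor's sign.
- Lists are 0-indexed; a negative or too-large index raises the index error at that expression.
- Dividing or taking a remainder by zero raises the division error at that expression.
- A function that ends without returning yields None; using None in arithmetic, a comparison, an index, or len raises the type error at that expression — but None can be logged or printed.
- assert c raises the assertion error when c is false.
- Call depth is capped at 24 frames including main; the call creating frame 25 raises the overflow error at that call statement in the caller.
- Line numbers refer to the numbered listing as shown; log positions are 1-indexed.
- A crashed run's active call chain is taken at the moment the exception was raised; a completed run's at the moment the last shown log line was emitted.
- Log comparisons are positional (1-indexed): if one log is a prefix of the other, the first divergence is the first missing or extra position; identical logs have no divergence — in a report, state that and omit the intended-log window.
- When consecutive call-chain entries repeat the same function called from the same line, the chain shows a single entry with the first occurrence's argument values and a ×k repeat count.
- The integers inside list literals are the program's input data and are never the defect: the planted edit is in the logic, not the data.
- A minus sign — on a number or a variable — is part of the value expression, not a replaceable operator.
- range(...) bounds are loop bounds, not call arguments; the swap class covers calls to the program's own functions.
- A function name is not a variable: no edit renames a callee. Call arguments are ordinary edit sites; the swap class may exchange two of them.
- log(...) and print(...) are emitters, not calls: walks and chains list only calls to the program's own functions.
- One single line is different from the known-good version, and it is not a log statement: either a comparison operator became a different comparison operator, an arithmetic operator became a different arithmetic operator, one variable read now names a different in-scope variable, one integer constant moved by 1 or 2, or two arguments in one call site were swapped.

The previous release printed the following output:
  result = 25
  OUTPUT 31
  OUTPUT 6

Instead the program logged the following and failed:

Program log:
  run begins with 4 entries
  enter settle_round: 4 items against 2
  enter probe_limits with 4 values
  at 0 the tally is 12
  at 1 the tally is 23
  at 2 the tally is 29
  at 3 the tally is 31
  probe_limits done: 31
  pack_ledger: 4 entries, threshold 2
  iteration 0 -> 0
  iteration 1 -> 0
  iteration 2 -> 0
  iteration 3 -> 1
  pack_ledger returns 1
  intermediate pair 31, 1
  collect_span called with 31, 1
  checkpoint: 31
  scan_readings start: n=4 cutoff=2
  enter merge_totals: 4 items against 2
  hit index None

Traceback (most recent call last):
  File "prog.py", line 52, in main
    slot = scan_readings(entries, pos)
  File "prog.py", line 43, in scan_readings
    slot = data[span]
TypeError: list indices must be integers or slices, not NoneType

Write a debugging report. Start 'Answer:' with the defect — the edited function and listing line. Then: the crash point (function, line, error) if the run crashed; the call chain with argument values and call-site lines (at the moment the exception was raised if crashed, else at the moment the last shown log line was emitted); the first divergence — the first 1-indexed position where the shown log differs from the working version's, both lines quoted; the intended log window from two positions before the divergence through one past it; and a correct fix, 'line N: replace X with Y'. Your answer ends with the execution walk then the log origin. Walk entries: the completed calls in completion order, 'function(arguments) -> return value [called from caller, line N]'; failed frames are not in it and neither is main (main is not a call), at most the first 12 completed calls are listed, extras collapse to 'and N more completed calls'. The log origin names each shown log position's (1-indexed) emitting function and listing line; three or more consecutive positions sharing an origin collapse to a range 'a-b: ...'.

Answer: the defect is in merge_totals at line 36.
Key observation: Position 20 is the first bad log line: 'hit index None' should read 'hit index 3'.
Crash: scan_readings, line 43, TypeError.
Call chain: main -> scan_readings([12, 11, 6, 2], 2) (called at line 52).
First divergence: at position 20 the run shows 'hit index None' where the working version logs 'hit index 3'.
Intended log window:
  18: scan_readings start: n=4 cutoff=2
  19: enter merge_totals: 4 items against 2
  20: hit index 3
Execution walk:
  probe_limits([12, 11, 6, 2]) -> 31  [called from settle_round, line 28]
  pack_ledger([12, 11, 6, 2], 2) -> 1  [called from settle_round, line 29]
  collect_span(31, 1) -> 31  [called from settle_round, line 31]
  settle_round([12, 11, 6, 2], 2) -> 31  [called from main, line 50]
  merge_totals([12, 11, 6, 2], 2) -> None  [called from scan_readings, line 41]
Log line origins:
  1 — main, line 49
  2 — settle_round, line 27
  3 — probe_limits, line 2
  4-7 — probe_limits, line 6
  8 — probe_limits, line 7
  9 — pack_ledger, line 11
  10-13 — pack_ledger, line 16
  14 — pack_ledger, line 17
  15 — settle_round, line 30
  16 — collect_span, line 21
  17 — main, line 51
  18 — scan_readings, line 40
  19 — merge_totals, line 34
  20 — scan_readings, line 42
A correct fix: line 36: replace `samples[floor] == floor` with `samples[floor] == quota`.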